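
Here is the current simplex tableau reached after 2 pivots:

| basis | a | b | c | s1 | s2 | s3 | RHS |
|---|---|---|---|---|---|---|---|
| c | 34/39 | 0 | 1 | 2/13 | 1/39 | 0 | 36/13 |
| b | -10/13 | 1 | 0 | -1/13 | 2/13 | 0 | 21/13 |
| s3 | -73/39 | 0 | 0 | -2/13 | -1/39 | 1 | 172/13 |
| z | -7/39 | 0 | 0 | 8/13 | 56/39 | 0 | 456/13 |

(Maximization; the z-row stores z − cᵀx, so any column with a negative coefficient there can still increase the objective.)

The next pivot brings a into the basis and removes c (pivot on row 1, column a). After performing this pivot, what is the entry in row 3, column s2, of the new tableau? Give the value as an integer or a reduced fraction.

1/34

Pivot element is row 1, column a: 34/39.
Normalize row 1: new (row 1, s2) = (1/39)/(34/39) = 1/34.
row 3 ← row 3 − (-73/39)·(new row 1): -1/39 − (-73/39)·(1/34) = 1/34.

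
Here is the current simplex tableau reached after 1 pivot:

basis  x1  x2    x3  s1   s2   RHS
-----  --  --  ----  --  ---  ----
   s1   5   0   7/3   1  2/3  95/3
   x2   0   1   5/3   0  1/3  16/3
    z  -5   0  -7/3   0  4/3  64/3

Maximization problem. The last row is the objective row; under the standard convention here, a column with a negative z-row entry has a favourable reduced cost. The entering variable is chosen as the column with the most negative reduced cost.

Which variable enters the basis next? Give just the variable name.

Objective-row coefficients: x1: -5, x2: 0, x3: -7/3, s1: 0, s2: 4/3.
The most negative is -5 in column x1, so x1 enters.

x1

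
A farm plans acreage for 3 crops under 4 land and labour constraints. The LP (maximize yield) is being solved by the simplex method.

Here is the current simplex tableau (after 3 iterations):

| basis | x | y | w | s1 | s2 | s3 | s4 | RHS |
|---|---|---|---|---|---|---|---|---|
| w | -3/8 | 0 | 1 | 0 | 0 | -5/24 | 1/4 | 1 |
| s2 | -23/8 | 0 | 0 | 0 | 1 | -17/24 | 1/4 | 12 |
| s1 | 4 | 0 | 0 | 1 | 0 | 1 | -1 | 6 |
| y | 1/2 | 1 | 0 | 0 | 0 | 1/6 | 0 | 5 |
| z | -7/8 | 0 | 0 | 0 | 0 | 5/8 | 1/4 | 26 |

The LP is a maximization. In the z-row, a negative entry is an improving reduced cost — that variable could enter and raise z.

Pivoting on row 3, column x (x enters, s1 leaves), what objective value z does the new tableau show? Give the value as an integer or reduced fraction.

Minimum ratio for x: 6/4 = 3/2.
z changes by −(z-row coeff of x)·ratio = −(-7/8)·(3/2) = 21/16.
New z = 26 + (21/16) = 437/16.

437/16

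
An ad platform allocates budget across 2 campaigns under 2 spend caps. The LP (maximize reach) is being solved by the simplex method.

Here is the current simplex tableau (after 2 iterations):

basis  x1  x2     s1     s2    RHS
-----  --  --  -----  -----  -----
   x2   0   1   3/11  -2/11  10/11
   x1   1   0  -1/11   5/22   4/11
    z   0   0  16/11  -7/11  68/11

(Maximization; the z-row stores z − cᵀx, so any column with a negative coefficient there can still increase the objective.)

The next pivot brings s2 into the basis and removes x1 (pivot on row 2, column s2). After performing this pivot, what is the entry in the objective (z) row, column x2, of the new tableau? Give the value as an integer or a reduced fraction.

Pivot element is row 2, column s2: 5/22.
Normalize row 2: new (row 2, x2) = 0/(5/22) = 0.
z-row ← z-row − (-7/11)·(new row 2): 0 − (-7/11)·0 = 0.

0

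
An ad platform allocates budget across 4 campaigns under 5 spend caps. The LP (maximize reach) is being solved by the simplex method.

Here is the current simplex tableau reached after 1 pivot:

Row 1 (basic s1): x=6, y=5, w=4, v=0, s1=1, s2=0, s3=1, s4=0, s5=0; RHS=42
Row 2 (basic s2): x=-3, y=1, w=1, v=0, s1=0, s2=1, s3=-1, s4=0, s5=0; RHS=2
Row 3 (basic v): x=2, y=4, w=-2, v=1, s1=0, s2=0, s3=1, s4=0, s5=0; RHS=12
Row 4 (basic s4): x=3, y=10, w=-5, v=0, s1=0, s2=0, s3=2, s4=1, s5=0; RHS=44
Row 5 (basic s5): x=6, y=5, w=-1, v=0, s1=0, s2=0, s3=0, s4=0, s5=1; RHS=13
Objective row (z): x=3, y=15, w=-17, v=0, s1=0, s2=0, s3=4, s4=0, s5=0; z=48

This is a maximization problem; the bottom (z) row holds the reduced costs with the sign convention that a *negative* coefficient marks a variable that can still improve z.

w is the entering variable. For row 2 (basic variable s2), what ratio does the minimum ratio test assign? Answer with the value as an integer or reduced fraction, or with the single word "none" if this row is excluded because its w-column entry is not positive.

2

Ratio = RHS / (w entry) = 2 / 1 = 2.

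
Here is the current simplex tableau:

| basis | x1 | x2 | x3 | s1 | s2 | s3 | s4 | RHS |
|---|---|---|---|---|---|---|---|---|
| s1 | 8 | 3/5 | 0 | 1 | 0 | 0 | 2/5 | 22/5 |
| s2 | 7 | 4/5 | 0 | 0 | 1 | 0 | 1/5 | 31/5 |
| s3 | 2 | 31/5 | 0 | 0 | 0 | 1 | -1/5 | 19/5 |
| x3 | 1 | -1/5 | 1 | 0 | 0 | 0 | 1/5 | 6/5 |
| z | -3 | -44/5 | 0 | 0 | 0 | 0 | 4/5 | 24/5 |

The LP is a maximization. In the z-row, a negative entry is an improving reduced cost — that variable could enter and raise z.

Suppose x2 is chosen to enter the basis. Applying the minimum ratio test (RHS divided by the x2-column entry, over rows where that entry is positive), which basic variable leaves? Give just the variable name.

Ratios: row 1 (s1): (22/5)/(3/5) = 22/3; row 2 (s2): (31/5)/(4/5) = 31/4; row 3 (s3): (19/5)/(31/5) = 19/31; row 4 (x3): entry -1/5 ≤ 0, skip.
Minimum ratio 19/31 is in the s3 row, so s3 leaves.

s3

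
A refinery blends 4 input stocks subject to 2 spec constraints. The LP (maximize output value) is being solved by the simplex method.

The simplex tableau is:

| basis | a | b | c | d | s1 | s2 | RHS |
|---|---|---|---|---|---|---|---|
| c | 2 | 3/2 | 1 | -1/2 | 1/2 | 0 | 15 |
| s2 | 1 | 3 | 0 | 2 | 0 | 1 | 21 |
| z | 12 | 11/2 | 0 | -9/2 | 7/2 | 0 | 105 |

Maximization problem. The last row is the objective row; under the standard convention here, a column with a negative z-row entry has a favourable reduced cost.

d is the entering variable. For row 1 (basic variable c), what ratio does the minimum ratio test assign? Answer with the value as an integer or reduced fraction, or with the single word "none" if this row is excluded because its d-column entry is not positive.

The d entry in row 1 is -1/2 ≤ 0, so this row gives no ratio.

none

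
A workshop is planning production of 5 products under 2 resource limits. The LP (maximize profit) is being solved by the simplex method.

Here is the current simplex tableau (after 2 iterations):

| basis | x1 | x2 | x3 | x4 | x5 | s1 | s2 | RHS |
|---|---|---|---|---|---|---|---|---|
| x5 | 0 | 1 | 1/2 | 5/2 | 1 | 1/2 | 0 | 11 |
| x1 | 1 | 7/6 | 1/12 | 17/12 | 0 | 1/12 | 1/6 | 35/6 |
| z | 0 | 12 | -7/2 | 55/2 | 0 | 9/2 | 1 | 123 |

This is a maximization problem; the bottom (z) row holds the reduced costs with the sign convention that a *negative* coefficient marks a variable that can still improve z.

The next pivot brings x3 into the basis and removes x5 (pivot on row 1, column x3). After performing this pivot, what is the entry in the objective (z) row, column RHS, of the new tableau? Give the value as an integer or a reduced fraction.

Pivot element is row 1, column x3: 1/2.
Normalize row 1: new (row 1, RHS) = 11/(1/2) = 22.
z-row ← z-row − (-7/2)·(new row 1): 123 − (-7/2)·22 = 200.

200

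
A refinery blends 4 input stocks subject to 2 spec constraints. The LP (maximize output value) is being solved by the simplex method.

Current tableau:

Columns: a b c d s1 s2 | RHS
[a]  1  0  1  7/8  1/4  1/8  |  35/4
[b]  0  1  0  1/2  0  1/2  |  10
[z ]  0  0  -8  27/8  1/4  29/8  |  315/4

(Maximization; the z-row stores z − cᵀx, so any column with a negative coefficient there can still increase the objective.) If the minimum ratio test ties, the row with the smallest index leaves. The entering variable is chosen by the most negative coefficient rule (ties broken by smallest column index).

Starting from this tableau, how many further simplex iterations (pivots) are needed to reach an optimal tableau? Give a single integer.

1

pivot: c in, a out → z = 595/4
No improving column remains; optimal.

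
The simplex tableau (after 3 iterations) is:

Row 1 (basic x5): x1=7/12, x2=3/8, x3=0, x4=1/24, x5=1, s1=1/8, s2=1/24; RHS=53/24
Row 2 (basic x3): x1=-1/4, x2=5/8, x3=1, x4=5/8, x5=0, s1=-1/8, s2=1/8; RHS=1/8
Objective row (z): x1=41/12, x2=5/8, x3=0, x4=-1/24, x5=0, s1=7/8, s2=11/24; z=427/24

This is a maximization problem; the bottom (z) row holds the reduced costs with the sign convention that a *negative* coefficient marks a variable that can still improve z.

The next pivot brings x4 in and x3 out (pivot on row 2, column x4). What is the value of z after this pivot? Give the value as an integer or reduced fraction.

89/5

Minimum ratio for x4: (1/8)/(5/8) = 1/5.
z changes by −(z-row coeff of x4)·ratio = −(-1/24)·(1/5) = 1/120.
New z = 427/24 + (1/120) = 89/5.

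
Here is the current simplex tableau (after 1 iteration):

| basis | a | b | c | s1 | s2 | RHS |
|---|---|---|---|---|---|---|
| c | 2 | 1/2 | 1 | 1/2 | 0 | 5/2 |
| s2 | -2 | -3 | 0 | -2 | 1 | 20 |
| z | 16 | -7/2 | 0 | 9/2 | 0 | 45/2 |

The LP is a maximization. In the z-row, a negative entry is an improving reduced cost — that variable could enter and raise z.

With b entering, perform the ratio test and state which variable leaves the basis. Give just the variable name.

c

Ratios: row 1 (c): (5/2)/(1/2) = 5; row 2 (s2): entry -3 ≤ 0, skip.
Minimum ratio 5 is in the c row, so c leaves.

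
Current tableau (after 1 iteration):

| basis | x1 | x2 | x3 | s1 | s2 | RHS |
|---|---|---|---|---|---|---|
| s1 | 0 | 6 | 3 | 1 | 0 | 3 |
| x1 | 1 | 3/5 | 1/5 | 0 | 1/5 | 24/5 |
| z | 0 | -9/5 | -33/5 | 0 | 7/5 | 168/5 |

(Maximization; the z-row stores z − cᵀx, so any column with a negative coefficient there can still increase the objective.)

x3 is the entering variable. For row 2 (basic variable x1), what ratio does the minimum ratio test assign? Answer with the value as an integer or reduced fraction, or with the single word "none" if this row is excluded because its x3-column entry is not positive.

24

Ratio = RHS / (x3 entry) = (24/5) / (1/5) = 24.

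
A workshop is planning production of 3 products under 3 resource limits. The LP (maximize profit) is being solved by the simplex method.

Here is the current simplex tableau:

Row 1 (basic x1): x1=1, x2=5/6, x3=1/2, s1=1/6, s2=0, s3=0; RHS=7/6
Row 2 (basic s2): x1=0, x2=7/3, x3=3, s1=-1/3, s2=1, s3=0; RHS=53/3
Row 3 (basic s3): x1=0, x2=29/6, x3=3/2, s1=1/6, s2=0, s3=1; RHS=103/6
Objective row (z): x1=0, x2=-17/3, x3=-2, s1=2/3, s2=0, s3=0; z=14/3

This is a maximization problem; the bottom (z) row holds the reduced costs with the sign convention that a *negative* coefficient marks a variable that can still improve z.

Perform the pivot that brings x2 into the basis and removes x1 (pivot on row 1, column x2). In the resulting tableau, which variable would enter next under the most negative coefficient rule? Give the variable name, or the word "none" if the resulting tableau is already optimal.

Pivot element 5/6. New z-row = old z-row − (-17/3)·(row 1/(5/6)).
Updated z-row coefficients: x1: 34/5, x2: 0, x3: 7/5, s1: 9/5, s2: 0, s3: 0.
No coefficient is strictly negative; the tableau after this pivot is optimal.

none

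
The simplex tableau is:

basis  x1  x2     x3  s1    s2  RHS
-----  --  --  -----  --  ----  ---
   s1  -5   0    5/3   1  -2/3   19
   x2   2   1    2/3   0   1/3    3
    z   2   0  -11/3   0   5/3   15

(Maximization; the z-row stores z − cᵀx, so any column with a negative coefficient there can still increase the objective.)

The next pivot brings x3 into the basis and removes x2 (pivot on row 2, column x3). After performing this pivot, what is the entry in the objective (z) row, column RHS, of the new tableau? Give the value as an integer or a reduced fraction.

63/2

Pivot element is row 2, column x3: 2/3.
Normalize row 2: new (row 2, RHS) = 3/(2/3) = 9/2.
z-row ← z-row − (-11/3)·(new row 2): 15 − (-11/3)·(9/2) = 63/2.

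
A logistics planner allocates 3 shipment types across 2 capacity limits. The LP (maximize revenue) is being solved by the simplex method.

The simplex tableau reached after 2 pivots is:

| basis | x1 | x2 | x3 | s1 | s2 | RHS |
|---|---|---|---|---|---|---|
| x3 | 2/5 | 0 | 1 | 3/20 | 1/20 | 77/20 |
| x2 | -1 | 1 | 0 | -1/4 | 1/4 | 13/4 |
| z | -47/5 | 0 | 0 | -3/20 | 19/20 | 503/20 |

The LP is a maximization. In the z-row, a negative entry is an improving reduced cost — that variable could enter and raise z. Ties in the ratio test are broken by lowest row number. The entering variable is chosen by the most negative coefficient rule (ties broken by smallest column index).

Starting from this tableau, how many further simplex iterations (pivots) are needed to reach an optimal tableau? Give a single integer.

1

pivot: x1 in, x3 out → z = 925/8
No improving column remains; optimal.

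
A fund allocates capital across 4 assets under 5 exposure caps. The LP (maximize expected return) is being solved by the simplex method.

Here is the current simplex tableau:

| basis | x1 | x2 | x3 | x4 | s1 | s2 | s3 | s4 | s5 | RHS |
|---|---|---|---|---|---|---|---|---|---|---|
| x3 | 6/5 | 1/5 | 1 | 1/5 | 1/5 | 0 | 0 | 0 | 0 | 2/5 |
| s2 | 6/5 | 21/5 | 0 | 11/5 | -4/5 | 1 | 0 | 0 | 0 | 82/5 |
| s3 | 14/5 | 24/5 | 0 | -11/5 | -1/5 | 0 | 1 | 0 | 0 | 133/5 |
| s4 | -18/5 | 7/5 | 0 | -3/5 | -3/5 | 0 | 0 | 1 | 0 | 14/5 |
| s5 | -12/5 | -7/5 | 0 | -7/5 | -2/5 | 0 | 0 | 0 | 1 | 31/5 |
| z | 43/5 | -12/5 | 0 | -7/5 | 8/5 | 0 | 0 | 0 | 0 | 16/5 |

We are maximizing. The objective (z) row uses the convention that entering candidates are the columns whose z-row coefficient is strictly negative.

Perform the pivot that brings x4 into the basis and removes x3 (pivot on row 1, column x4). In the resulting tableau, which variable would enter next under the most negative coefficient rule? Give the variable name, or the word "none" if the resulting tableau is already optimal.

x2

Pivot element 1/5. New z-row = old z-row − (-7/5)·(row 1/(1/5)).
Updated z-row coefficients: x1: 17, x2: -1, x3: 7, x4: 0, s1: 3, s2: 0, s3: 0, s4: 0, s5: 0.
The most negative is -1 in column x2, so x2 would enter next.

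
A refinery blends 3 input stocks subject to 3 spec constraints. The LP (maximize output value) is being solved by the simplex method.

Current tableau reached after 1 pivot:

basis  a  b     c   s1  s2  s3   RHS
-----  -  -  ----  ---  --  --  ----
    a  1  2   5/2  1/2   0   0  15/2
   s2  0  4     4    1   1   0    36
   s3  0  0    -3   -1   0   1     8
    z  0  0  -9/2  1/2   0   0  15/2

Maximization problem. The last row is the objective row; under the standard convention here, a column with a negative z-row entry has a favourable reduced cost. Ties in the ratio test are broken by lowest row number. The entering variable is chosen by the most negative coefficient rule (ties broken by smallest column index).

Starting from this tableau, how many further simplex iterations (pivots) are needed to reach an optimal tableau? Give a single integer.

1

pivot: c in, a out → z = 21
No improving column remains; optimal.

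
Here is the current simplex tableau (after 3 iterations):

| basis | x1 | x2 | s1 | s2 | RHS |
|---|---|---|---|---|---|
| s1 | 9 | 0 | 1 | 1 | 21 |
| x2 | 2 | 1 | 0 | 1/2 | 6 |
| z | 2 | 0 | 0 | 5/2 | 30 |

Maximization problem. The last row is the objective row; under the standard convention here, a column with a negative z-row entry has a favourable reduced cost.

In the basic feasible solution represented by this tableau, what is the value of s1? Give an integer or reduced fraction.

21

s1 is basic (row 1); its value is the RHS of that row: 21.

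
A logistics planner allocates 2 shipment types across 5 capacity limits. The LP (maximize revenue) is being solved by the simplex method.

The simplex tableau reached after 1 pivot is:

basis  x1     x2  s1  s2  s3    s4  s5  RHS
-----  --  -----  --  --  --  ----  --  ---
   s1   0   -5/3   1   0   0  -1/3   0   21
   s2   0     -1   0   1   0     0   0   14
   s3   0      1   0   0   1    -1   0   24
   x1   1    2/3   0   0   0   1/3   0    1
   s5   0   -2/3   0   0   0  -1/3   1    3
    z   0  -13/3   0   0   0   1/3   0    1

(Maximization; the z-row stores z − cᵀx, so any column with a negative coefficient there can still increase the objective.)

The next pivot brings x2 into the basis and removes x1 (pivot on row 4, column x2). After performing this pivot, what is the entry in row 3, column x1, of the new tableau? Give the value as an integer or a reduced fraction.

Pivot element is row 4, column x2: 2/3.
Normalize row 4: new (row 4, x1) = 1/(2/3) = 3/2.
row 3 ← row 3 − 1·(new row 4): 0 − 1·(3/2) = -3/2.

-3/2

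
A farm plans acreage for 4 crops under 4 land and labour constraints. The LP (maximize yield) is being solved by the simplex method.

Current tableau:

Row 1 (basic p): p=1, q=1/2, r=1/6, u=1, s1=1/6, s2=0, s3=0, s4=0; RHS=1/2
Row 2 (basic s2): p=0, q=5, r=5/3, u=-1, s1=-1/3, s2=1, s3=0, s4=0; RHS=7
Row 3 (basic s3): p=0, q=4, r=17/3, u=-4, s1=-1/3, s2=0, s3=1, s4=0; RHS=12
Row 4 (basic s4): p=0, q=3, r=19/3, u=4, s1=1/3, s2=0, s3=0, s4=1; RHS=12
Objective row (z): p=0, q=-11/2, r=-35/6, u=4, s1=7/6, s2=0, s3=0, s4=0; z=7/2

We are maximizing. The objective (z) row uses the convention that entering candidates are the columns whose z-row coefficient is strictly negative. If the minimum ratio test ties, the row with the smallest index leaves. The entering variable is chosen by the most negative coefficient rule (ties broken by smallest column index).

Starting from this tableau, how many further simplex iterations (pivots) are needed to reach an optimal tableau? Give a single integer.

2

pivot: r in, s4 out → z = 553/38
pivot: q in, p out → z = 63/4
No improving column remains; optimal.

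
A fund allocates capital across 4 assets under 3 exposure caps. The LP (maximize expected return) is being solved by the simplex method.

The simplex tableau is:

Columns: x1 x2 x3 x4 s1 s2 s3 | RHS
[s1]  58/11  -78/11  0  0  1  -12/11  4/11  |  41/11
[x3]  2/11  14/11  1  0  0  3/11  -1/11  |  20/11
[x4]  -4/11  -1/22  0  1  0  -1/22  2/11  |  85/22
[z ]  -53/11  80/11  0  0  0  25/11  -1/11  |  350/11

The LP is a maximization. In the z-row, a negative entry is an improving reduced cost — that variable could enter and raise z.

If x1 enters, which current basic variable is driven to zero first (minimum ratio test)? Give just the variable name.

s1

Ratios: row 1 (s1): (41/11)/(58/11) = 41/58; row 2 (x3): (20/11)/(2/11) = 10; row 3 (x4): entry -4/11 ≤ 0, skip.
Minimum ratio 41/58 is in the s1 row, so s1 leaves.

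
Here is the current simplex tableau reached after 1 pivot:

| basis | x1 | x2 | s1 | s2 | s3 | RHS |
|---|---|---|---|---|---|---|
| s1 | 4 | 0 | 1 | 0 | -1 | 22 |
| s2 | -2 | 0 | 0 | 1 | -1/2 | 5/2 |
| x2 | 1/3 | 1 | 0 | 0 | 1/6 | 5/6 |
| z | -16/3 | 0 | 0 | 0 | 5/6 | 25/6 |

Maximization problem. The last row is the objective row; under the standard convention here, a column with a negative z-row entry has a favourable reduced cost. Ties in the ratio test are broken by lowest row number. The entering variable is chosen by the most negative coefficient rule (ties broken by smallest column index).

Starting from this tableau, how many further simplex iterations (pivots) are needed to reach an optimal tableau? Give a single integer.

pivot: x1 in, x2 out → z = 35/2
No improving column remains; optimal.

1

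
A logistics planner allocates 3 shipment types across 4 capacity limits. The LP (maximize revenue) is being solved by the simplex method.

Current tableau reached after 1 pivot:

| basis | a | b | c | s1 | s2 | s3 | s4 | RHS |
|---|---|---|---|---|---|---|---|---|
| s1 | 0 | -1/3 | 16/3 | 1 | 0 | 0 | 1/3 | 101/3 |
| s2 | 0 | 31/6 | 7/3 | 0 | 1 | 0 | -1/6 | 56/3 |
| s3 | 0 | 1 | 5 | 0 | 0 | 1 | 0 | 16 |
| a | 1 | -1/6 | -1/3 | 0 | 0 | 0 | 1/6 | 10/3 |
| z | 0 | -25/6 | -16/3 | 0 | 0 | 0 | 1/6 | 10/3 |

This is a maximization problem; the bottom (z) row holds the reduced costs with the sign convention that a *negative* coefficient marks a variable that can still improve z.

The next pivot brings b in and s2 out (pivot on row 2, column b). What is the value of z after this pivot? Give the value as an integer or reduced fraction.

570/31

Minimum ratio for b: (56/3)/(31/6) = 112/31.
z changes by −(z-row coeff of b)·ratio = −(-25/6)·(112/31) = 1400/93.
New z = 10/3 + (1400/93) = 570/31.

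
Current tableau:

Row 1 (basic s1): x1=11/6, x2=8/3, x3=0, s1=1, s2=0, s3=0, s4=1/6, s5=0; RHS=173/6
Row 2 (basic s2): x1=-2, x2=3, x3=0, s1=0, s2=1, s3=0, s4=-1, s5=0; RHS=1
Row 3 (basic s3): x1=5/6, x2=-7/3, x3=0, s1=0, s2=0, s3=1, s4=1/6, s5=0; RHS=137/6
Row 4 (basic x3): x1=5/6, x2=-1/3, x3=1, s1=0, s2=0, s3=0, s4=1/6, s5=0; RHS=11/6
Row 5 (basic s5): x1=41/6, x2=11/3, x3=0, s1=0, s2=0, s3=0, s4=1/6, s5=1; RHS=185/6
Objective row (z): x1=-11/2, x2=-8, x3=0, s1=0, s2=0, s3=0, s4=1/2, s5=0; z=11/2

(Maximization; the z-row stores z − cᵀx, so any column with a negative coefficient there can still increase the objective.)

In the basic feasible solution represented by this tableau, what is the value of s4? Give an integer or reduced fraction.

0

s4 is nonbasic (not in the basis column), so its value in the current BFS is 0.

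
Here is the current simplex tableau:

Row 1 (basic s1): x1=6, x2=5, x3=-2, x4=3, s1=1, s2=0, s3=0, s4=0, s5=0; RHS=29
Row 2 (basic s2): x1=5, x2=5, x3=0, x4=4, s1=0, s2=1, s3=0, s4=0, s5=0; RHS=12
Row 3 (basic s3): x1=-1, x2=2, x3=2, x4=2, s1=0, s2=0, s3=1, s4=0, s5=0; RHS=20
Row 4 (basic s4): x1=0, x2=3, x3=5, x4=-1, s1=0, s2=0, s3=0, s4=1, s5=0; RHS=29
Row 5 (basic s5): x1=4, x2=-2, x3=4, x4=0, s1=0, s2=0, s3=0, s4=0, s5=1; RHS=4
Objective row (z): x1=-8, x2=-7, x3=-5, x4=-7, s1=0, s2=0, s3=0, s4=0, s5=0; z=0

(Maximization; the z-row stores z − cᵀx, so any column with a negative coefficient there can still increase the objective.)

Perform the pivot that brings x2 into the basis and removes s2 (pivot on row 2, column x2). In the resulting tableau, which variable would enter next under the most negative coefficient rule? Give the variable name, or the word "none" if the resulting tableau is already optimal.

Pivot element 5. New z-row = old z-row − (-7)·(row 2/5).
Updated z-row coefficients: x1: -1, x2: 0, x3: -5, x4: -7/5, s1: 0, s2: 7/5, s3: 0, s4: 0, s5: 0.
The most negative is -5 in column x3, so x3 would enter next.

x3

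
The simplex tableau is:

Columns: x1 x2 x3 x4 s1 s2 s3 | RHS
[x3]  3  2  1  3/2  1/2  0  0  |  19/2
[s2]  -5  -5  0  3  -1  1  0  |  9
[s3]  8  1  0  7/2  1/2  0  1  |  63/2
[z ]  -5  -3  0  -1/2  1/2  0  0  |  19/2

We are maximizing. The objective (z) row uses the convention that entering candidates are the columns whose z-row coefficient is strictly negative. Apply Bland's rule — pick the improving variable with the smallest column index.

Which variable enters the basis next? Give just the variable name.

Objective-row coefficients: x1: -5, x2: -3, x3: 0, x4: -1/2, s1: 1/2, s2: 0, s3: 0.
Improving columns: x1, x2, x4. Bland's rule picks the smallest column index → x1.

x1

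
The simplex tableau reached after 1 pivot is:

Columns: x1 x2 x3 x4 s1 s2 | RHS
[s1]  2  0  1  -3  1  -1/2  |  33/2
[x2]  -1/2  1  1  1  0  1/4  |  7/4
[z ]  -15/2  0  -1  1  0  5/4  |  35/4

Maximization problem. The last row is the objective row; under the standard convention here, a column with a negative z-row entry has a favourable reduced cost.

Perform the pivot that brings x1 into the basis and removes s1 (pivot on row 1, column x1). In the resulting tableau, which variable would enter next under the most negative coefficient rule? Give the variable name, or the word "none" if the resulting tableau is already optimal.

Pivot element 2. New z-row = old z-row − (-15/2)·(row 1/2).
Updated z-row coefficients: x1: 0, x2: 0, x3: 11/4, x4: -41/4, s1: 15/4, s2: -5/8.
The most negative is -41/4 in column x4, so x4 would enter next.

x4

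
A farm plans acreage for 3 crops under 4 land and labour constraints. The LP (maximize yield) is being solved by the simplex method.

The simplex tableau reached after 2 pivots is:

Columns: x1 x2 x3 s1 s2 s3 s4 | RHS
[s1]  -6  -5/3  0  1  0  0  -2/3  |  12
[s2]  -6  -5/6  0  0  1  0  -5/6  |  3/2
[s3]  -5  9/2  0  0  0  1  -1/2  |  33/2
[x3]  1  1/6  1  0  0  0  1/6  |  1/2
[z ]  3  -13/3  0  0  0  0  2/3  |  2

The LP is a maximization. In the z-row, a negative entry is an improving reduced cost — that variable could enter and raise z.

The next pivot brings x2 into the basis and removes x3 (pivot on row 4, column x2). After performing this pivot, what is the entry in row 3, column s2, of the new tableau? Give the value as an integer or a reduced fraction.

Pivot element is row 4, column x2: 1/6.
Normalize row 4: new (row 4, s2) = 0/(1/6) = 0.
row 3 ← row 3 − (9/2)·(new row 4): 0 − (9/2)·0 = 0.

0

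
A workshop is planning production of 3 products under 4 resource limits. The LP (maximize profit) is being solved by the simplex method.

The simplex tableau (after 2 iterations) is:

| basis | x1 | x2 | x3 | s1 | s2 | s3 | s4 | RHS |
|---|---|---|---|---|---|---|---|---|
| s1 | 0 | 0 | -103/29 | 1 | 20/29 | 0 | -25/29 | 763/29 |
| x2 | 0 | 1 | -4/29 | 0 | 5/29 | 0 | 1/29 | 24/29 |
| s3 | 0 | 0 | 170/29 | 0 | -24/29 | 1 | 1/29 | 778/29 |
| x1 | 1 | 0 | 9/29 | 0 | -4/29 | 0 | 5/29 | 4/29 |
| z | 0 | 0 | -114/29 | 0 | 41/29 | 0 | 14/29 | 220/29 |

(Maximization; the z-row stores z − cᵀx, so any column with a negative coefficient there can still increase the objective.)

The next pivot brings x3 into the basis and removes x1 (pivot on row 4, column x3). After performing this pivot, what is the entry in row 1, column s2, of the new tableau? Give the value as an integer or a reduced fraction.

-8/9

Pivot element is row 4, column x3: 9/29.
Normalize row 4: new (row 4, s2) = (-4/29)/(9/29) = -4/9.
row 1 ← row 1 − (-103/29)·(new row 4): 20/29 − (-103/29)·(-4/9) = -8/9.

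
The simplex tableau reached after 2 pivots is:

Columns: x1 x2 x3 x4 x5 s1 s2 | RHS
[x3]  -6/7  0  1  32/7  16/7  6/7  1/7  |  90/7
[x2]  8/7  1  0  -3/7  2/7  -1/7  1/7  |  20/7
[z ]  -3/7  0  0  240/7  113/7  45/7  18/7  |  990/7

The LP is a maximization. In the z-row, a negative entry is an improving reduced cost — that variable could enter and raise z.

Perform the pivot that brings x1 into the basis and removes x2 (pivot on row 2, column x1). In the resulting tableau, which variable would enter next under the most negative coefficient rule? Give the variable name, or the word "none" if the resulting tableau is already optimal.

none

Pivot element 8/7. New z-row = old z-row − (-3/7)·(row 2/(8/7)).
Updated z-row coefficients: x1: 0, x2: 3/8, x3: 0, x4: 273/8, x5: 65/4, s1: 51/8, s2: 21/8.
No coefficient is strictly negative; the tableau after this pivot is optimal.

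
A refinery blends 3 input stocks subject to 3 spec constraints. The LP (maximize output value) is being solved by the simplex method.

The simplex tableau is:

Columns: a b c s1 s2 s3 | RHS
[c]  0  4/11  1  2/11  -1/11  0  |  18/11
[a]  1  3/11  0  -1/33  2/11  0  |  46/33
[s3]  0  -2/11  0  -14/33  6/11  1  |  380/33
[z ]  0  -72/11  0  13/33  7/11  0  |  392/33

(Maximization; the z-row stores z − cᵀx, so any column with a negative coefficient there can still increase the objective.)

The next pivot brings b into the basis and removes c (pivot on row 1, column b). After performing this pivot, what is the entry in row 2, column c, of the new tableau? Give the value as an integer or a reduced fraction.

Pivot element is row 1, column b: 4/11.
Normalize row 1: new (row 1, c) = 1/(4/11) = 11/4.
row 2 ← row 2 − (3/11)·(new row 1): 0 − (3/11)·(11/4) = -3/4.

-3/4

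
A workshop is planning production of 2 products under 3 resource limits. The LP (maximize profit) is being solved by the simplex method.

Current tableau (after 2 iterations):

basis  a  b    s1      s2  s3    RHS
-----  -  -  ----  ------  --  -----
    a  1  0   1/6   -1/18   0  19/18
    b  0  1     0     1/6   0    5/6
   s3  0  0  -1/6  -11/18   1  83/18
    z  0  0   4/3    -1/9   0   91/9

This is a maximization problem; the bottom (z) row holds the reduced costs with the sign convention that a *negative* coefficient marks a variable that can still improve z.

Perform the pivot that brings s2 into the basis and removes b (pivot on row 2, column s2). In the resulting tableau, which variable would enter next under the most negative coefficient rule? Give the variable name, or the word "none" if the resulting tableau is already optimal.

none

Pivot element 1/6. New z-row = old z-row − (-1/9)·(row 2/(1/6)).
Updated z-row coefficients: a: 0, b: 2/3, s1: 4/3, s2: 0, s3: 0.
No coefficient is strictly negative; the tableau after this pivot is optimal.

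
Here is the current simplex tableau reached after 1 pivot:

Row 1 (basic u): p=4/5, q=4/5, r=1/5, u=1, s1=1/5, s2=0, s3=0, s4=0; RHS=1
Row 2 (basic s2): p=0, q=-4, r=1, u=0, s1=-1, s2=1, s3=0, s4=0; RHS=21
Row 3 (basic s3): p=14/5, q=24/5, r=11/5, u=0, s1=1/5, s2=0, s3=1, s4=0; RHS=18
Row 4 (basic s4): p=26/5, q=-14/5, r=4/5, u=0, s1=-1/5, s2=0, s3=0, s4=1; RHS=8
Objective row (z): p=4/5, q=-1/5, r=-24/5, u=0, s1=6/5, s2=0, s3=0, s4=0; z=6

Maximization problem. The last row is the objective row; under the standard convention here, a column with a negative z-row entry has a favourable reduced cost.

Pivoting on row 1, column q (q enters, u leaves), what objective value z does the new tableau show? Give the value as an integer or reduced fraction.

25/4

Minimum ratio for q: 1/(4/5) = 5/4.
z changes by −(z-row coeff of q)·ratio = −(-1/5)·(5/4) = 1/4.
New z = 6 + (1/4) = 25/4.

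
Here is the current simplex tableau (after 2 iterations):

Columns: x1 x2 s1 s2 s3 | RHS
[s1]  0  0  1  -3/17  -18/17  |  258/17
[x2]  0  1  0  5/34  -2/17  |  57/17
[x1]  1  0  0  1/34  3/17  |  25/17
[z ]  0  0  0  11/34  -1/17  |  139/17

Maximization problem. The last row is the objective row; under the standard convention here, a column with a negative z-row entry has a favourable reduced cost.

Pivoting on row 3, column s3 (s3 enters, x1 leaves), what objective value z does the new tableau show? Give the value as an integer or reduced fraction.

Minimum ratio for s3: (25/17)/(3/17) = 25/3.
z changes by −(z-row coeff of s3)·ratio = −(-1/17)·(25/3) = 25/51.
New z = 139/17 + (25/51) = 26/3.

26/3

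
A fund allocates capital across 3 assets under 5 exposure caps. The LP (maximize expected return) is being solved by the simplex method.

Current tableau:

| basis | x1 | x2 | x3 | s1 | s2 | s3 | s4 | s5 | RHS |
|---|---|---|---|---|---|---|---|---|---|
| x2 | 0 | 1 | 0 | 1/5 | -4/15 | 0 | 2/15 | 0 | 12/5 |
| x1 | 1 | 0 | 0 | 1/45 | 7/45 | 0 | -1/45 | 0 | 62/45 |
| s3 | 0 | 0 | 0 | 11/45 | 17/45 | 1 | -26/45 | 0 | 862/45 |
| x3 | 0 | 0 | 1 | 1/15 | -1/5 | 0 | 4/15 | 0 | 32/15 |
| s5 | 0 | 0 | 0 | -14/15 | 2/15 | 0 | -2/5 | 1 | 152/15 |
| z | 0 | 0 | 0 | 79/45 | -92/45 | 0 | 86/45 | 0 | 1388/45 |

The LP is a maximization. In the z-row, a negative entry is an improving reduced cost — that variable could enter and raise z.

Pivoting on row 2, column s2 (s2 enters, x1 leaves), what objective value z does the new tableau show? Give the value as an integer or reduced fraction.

1028/21

Minimum ratio for s2: (62/45)/(7/45) = 62/7.
z changes by −(z-row coeff of s2)·ratio = −(-92/45)·(62/7) = 5704/315.
New z = 1388/45 + (5704/315) = 1028/21.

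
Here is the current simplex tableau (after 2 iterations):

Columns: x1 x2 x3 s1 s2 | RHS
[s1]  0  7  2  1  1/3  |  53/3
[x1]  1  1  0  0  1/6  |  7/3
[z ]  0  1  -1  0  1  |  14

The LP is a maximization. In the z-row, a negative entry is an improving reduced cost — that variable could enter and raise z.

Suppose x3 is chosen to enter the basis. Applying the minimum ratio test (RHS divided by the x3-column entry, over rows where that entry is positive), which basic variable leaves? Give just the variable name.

Ratios: row 1 (s1): (53/3)/2 = 53/6; row 2 (x1): entry 0 ≤ 0, skip.
Minimum ratio 53/6 is in the s1 row, so s1 leaves.

s1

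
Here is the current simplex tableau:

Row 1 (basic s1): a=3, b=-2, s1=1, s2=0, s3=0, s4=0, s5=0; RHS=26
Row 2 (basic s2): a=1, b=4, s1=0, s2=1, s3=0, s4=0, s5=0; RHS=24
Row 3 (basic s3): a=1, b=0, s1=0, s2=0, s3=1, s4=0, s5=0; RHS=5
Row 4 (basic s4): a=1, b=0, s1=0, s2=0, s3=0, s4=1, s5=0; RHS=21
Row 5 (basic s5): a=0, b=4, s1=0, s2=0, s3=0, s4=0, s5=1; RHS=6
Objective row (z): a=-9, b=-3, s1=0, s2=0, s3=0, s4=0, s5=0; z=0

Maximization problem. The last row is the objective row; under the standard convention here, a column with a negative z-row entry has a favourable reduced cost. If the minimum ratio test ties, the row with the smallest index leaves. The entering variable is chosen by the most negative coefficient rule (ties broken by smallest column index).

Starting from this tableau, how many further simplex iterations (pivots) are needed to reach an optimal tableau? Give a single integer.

2

pivot: a in, s3 out → z = 45
pivot: b in, s5 out → z = 99/2
No improving column remains; optimal.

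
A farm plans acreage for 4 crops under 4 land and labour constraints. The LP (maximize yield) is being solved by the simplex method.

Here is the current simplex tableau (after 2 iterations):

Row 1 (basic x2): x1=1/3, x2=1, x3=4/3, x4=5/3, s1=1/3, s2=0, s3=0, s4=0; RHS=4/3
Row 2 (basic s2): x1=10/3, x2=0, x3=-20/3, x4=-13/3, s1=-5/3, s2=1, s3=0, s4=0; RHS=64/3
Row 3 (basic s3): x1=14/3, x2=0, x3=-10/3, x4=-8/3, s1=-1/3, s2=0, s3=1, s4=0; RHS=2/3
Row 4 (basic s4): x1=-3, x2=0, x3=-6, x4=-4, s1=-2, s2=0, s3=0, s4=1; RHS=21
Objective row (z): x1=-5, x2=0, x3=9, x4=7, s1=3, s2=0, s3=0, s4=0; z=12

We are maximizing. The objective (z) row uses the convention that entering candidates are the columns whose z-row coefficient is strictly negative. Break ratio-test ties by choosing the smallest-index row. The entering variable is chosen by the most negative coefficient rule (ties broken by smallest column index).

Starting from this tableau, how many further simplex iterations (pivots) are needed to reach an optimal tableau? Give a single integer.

1

pivot: x1 in, s3 out → z = 89/7
No improving column remains; optimal.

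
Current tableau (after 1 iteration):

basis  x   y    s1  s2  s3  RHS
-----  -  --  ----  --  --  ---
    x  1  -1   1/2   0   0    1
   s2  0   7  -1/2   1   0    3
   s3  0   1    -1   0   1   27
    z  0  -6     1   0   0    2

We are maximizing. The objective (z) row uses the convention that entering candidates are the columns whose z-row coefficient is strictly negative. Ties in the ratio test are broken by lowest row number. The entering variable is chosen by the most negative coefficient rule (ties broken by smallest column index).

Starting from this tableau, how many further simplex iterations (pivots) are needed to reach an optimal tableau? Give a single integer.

1

pivot: y in, s2 out → z = 32/7
No improving column remains; optimal.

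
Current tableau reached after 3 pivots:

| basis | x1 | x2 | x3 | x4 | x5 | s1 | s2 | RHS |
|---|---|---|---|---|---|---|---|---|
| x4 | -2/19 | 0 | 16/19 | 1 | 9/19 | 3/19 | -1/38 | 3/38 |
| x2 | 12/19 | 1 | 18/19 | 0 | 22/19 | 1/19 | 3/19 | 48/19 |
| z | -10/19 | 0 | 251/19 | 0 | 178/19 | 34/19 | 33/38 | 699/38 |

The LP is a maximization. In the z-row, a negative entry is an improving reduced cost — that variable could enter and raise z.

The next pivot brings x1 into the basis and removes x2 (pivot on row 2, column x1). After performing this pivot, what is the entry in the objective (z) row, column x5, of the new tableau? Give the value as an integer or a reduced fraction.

Pivot element is row 2, column x1: 12/19.
Normalize row 2: new (row 2, x5) = (22/19)/(12/19) = 11/6.
z-row ← z-row − (-10/19)·(new row 2): 178/19 − (-10/19)·(11/6) = 31/3.

31/3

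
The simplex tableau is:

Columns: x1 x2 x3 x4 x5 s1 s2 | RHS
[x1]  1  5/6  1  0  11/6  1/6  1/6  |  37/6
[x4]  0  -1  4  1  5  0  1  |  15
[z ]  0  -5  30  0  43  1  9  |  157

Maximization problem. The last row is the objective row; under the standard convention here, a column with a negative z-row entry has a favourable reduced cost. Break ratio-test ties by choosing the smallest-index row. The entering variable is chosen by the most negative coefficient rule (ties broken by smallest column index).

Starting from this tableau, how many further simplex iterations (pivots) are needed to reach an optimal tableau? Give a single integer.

pivot: x2 in, x1 out → z = 194
No improving column remains; optimal.

1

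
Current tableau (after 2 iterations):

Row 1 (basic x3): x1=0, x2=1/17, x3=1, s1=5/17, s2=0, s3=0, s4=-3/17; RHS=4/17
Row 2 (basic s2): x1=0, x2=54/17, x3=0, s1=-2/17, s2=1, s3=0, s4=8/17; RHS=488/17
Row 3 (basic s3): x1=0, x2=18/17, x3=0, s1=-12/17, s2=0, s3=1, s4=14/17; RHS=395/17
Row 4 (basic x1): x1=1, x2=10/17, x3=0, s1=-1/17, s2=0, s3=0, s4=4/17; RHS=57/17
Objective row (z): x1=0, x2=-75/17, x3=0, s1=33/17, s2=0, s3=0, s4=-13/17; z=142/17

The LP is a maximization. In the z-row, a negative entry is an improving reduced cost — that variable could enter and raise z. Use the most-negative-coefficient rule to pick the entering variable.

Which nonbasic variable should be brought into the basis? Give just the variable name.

Objective-row coefficients: x1: 0, x2: -75/17, x3: 0, s1: 33/17, s2: 0, s3: 0, s4: -13/17.
The most negative is -75/17 in column x2, so x2 enters.

x2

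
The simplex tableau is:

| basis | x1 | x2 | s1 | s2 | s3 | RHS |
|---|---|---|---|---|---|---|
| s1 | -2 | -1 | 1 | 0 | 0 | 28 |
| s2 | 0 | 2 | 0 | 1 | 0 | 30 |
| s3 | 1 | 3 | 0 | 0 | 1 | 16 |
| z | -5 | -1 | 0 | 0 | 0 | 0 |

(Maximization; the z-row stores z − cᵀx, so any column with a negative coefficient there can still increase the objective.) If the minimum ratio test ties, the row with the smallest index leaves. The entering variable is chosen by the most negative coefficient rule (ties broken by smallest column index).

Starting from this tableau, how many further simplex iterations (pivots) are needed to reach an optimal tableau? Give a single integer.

pivot: x1 in, s3 out → z = 80
No improving column remains; optimal.

1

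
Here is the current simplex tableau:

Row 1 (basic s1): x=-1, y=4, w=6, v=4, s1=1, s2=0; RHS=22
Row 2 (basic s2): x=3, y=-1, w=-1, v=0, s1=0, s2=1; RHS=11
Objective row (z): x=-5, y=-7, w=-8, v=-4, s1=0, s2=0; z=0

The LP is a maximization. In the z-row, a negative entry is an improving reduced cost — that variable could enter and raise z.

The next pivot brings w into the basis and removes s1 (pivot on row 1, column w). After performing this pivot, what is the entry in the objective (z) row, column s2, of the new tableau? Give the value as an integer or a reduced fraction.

0

Pivot element is row 1, column w: 6.
Normalize row 1: new (row 1, s2) = 0/6 = 0.
z-row ← z-row − (-8)·(new row 1): 0 − (-8)·0 = 0.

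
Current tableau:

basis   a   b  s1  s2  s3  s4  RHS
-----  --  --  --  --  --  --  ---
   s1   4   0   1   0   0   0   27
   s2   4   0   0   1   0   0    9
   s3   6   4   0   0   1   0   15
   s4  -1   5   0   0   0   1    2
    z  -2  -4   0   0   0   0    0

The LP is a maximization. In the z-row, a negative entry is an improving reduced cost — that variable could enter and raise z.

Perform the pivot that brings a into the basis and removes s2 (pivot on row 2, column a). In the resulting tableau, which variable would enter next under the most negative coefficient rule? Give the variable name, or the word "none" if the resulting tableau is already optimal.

b

Pivot element 4. New z-row = old z-row − (-2)·(row 2/4).
Updated z-row coefficients: a: 0, b: -4, s1: 0, s2: 1/2, s3: 0, s4: 0.
The most negative is -4 in column b, so b would enter next.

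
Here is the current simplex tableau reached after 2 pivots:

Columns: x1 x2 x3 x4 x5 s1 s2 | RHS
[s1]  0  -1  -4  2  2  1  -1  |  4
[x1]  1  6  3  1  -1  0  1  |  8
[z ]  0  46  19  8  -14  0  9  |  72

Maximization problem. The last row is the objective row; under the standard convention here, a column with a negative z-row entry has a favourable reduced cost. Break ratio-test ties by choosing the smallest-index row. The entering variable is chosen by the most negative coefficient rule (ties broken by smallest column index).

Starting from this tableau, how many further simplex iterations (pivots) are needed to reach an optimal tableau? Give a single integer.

pivot: x5 in, s1 out → z = 100
pivot: x3 in, x1 out → z = 190
No improving column remains; optimal.

2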